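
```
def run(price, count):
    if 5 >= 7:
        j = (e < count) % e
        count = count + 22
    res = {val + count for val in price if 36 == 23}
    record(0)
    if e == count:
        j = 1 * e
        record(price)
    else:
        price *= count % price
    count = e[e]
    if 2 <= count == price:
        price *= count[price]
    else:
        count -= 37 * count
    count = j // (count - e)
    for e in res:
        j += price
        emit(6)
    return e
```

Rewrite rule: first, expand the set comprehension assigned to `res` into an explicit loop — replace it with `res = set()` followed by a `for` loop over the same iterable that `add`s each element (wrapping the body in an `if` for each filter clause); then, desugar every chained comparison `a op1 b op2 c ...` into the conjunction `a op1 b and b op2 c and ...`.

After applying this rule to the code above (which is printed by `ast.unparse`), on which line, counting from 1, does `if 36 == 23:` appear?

Transformed code:
def run(price, count):
    if 5 >= 7:
        j = (e < count) % e
        count = count + 22
    res = set()
    for val in price:
        if 36 == 23:
            res.add(val + count)
    record(0)
    if e == count:
        j = 1 * e
        record(price)
    else:
        price *= count % price
    count = e[e]
    if 2 <= count and count == price:
        price *= count[price]
    else:
        count -= 37 * count
    count = j // (count - e)
    for e in res:
        j += price
        emit(6)
    return e

7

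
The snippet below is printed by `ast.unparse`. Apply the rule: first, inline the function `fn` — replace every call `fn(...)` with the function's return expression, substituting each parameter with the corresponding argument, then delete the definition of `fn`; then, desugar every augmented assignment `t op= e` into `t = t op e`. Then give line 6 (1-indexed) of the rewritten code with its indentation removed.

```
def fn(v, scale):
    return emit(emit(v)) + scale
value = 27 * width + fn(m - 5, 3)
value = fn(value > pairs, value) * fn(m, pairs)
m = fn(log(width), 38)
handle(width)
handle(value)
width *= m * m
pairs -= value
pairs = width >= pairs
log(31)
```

Transformed code:
value = 27 * width + (emit(emit(m - 5)) + 3)
value = (emit(emit(value > pairs)) + value) * (emit(emit(m)) + pairs)
m = emit(emit(log(width))) + 38
handle(width)
handle(value)
width = width * (m * m)
pairs = pairs - value
pairs = width >= pairs
log(31)

width = width * (m * m)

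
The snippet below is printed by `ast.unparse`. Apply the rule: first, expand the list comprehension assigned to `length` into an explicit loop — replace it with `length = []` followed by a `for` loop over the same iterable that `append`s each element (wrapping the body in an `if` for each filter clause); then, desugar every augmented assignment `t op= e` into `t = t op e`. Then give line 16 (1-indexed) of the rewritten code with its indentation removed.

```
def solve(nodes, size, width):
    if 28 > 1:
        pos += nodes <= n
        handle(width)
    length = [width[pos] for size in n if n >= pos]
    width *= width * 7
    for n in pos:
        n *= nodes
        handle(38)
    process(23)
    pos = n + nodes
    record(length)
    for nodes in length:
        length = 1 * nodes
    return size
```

Transformed code:
def solve(nodes, size, width):
    if 28 > 1:
        pos = pos + (nodes <= n)
        handle(width)
    length = []
    for size in n:
        if n >= pos:
            length.append(width[pos])
    width = width * (width * 7)
    for n in pos:
        n = n * nodes
        handle(38)
    process(23)
    pos = n + nodes
    record(length)
    for nodes in length:
        length = 1 * nodes
    return size

for nodes in length:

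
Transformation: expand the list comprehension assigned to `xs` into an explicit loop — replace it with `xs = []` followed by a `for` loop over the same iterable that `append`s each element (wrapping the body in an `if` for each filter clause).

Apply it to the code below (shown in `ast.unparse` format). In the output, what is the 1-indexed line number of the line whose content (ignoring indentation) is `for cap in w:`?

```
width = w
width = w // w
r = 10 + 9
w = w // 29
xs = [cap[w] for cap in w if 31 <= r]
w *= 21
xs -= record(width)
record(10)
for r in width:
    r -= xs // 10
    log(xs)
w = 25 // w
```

6

Transformed code:
width = w
width = w // w
r = 10 + 9
w = w // 29
xs = []
for cap in w:
    if 31 <= r:
        xs.append(cap[w])
w *= 21
xs -= record(width)
record(10)
for r in width:
    r -= xs // 10
    log(xs)
w = 25 // w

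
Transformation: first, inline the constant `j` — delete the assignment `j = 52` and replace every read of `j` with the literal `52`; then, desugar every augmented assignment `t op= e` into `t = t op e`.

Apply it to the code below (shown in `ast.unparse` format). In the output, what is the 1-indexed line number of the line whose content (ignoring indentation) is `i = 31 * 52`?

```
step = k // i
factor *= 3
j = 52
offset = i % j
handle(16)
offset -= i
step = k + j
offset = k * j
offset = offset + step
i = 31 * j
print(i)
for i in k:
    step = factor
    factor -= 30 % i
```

Transformed code:
step = k // i
factor = factor * 3
offset = i % 52
handle(16)
offset = offset - i
step = k + 52
offset = k * 52
offset = offset + step
i = 31 * 52
print(i)
for i in k:
    step = factor
    factor = factor - 30 % i

9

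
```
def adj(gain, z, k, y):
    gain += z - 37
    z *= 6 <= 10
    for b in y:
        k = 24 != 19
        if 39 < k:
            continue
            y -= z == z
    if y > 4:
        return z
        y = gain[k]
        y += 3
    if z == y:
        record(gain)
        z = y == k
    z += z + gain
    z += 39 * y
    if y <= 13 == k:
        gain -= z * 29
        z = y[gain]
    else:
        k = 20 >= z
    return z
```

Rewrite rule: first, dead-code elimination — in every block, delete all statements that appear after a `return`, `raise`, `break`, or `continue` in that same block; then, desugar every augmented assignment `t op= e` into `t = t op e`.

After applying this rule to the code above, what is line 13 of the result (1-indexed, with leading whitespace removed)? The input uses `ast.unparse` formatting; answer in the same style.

Transformed code:
def adj(gain, z, k, y):
    gain = gain + (z - 37)
    z = z * (6 <= 10)
    for b in y:
        k = 24 != 19
        if 39 < k:
            continue
    if y > 4:
        return z
    if z == y:
        record(gain)
        z = y == k
    z = z + (z + gain)
    z = z + 39 * y
    if y <= 13 == k:
        gain = gain - z * 29
        z = y[gain]
    else:
        k = 20 >= z
    return z

z = z + (z + gain)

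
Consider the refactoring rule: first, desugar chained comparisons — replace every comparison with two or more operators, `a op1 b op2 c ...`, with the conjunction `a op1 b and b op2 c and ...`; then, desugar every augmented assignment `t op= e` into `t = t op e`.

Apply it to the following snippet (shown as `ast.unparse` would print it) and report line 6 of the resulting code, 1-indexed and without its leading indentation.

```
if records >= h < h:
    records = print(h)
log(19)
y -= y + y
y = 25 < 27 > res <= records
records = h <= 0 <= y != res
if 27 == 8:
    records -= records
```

records = h <= 0 and 0 <= y and (y != res)

Transformed code:
if records >= h and h < h:
    records = print(h)
log(19)
y = y - (y + y)
y = 25 < 27 and 27 > res and (res <= records)
records = h <= 0 and 0 <= y and (y != res)
if 27 == 8:
    records = records - records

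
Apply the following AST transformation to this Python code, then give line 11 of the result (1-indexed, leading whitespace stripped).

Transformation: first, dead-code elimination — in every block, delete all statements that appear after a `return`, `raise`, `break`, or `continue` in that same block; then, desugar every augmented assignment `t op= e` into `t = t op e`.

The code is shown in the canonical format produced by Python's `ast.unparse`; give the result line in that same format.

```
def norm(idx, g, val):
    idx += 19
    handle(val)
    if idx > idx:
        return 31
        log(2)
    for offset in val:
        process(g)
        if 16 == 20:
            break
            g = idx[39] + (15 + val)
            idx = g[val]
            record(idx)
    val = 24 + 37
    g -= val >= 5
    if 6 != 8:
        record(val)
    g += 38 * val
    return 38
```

g = g - (val >= 5)

Transformed code:
def norm(idx, g, val):
    idx = idx + 19
    handle(val)
    if idx > idx:
        return 31
    for offset in val:
        process(g)
        if 16 == 20:
            break
    val = 24 + 37
    g = g - (val >= 5)
    if 6 != 8:
        record(val)
    g = g + 38 * val
    return 38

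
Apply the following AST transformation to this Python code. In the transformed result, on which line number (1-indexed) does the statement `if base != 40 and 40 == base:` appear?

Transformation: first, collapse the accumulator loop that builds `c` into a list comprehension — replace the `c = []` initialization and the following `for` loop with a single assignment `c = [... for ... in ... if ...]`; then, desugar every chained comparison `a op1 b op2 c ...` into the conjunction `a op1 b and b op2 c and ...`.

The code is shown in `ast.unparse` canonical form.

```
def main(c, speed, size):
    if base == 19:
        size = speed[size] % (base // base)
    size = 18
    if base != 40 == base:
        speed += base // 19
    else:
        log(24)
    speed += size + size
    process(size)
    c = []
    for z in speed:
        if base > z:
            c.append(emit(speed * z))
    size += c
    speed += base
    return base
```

Transformed code:
def main(c, speed, size):
    if base == 19:
        size = speed[size] % (base // base)
    size = 18
    if base != 40 and 40 == base:
        speed += base // 19
    else:
        log(24)
    speed += size + size
    process(size)
    c = [emit(speed * z) for z in speed if base > z]
    size += c
    speed += base
    return base

5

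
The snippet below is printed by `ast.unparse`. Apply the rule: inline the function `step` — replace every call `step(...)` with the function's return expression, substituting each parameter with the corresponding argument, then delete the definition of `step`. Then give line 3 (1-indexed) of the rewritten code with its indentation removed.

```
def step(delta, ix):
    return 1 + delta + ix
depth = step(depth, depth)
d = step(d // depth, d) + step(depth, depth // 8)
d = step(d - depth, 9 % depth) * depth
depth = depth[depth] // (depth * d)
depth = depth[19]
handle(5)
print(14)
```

d = (1 + (d - depth) + 9 % depth) * depth

Transformed code:
depth = 1 + depth + depth
d = 1 + d // depth + d + (1 + depth + depth // 8)
d = (1 + (d - depth) + 9 % depth) * depth
depth = depth[depth] // (depth * d)
depth = depth[19]
handle(5)
print(14)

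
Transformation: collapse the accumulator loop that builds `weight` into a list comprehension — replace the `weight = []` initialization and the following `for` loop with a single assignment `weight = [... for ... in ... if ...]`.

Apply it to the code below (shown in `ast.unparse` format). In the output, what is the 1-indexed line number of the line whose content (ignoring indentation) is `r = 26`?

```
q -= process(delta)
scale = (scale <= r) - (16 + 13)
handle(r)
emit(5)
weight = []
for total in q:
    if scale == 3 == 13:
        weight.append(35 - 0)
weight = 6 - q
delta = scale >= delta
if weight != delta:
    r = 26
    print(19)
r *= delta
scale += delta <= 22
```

9

Transformed code:
q -= process(delta)
scale = (scale <= r) - (16 + 13)
handle(r)
emit(5)
weight = [35 - 0 for total in q if scale == 3 == 13]
weight = 6 - q
delta = scale >= delta
if weight != delta:
    r = 26
    print(19)
r *= delta
scale += delta <= 22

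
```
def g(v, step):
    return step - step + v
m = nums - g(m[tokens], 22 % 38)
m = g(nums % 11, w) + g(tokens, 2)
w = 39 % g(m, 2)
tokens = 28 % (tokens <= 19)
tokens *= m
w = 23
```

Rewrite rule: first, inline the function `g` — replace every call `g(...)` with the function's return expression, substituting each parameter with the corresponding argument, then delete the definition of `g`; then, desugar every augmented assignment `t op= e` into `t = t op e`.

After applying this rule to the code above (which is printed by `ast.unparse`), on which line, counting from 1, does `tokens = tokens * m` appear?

5

Transformed code:
m = nums - (22 % 38 - 22 % 38 + m[tokens])
m = w - w + nums % 11 + (2 - 2 + tokens)
w = 39 % (2 - 2 + m)
tokens = 28 % (tokens <= 19)
tokens = tokens * m
w = 23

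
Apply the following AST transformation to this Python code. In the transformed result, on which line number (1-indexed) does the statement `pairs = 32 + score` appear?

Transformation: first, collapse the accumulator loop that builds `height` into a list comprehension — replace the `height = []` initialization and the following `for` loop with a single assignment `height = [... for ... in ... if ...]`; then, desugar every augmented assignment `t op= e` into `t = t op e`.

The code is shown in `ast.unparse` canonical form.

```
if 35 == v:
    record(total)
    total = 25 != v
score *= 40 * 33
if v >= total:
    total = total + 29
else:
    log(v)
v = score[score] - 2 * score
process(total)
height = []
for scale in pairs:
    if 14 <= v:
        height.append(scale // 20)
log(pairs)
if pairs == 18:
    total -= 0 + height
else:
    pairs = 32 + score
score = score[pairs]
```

Transformed code:
if 35 == v:
    record(total)
    total = 25 != v
score = score * (40 * 33)
if v >= total:
    total = total + 29
else:
    log(v)
v = score[score] - 2 * score
process(total)
height = [scale // 20 for scale in pairs if 14 <= v]
log(pairs)
if pairs == 18:
    total = total - (0 + height)
else:
    pairs = 32 + score
score = score[pairs]

16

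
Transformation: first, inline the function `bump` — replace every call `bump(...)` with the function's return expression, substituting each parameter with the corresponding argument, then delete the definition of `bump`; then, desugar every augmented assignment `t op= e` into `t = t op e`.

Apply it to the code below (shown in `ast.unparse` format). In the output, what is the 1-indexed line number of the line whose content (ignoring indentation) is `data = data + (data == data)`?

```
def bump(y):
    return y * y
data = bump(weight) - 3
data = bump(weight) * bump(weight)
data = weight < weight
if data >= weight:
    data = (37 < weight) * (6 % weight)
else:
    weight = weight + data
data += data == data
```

Transformed code:
data = weight * weight - 3
data = weight * weight * (weight * weight)
data = weight < weight
if data >= weight:
    data = (37 < weight) * (6 % weight)
else:
    weight = weight + data
data = data + (data == data)

8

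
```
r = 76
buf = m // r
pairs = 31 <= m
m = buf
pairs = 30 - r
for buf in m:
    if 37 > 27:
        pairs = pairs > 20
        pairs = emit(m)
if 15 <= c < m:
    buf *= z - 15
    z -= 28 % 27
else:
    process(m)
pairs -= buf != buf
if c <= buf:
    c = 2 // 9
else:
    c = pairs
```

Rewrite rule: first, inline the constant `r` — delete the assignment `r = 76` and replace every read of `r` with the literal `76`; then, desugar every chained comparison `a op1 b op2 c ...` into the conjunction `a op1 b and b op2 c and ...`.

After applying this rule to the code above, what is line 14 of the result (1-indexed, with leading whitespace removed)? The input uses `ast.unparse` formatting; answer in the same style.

pairs -= buf != buf

Transformed code:
buf = m // 76
pairs = 31 <= m
m = buf
pairs = 30 - 76
for buf in m:
    if 37 > 27:
        pairs = pairs > 20
        pairs = emit(m)
if 15 <= c and c < m:
    buf *= z - 15
    z -= 28 % 27
else:
    process(m)
pairs -= buf != buf
if c <= buf:
    c = 2 // 9
else:
    c = pairs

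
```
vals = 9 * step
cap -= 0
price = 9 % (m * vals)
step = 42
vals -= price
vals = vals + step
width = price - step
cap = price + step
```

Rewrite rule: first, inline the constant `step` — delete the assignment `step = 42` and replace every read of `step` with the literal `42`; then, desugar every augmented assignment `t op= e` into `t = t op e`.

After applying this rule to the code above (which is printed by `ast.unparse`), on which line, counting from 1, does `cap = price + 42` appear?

7

Transformed code:
vals = 9 * 42
cap = cap - 0
price = 9 % (m * vals)
vals = vals - price
vals = vals + 42
width = price - 42
cap = price + 42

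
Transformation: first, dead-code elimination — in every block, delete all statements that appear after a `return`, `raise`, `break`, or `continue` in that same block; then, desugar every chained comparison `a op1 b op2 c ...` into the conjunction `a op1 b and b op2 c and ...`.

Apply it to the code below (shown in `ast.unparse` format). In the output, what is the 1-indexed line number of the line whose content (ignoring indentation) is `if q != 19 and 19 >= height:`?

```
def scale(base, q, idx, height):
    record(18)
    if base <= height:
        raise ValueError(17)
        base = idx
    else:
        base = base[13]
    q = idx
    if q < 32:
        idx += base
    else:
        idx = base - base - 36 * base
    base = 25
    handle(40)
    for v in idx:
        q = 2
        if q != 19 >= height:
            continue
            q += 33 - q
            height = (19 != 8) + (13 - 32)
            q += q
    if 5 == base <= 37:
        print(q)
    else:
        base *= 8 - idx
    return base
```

16

Transformed code:
def scale(base, q, idx, height):
    record(18)
    if base <= height:
        raise ValueError(17)
    else:
        base = base[13]
    q = idx
    if q < 32:
        idx += base
    else:
        idx = base - base - 36 * base
    base = 25
    handle(40)
    for v in idx:
        q = 2
        if q != 19 and 19 >= height:
            continue
    if 5 == base and base <= 37:
        print(q)
    else:
        base *= 8 - idx
    return base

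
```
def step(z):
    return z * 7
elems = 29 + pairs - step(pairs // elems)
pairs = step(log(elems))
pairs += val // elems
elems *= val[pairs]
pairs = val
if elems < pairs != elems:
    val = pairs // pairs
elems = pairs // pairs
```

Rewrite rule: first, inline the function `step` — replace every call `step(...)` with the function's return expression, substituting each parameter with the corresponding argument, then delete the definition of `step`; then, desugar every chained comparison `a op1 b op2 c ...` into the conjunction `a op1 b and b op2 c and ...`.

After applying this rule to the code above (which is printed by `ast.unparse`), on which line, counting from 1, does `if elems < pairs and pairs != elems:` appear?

6

Transformed code:
elems = 29 + pairs - pairs // elems * 7
pairs = log(elems) * 7
pairs += val // elems
elems *= val[pairs]
pairs = val
if elems < pairs and pairs != elems:
    val = pairs // pairs
elems = pairs // pairs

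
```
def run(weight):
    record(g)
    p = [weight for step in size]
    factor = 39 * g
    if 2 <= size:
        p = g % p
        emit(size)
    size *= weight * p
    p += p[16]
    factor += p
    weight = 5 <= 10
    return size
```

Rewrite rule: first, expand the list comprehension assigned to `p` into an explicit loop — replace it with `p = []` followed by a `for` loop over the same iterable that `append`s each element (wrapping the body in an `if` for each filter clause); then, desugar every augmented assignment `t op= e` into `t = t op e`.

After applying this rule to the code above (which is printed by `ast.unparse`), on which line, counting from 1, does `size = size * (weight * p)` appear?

Transformed code:
def run(weight):
    record(g)
    p = []
    for step in size:
        p.append(weight)
    factor = 39 * g
    if 2 <= size:
        p = g % p
        emit(size)
    size = size * (weight * p)
    p = p + p[16]
    factor = factor + p
    weight = 5 <= 10
    return size

10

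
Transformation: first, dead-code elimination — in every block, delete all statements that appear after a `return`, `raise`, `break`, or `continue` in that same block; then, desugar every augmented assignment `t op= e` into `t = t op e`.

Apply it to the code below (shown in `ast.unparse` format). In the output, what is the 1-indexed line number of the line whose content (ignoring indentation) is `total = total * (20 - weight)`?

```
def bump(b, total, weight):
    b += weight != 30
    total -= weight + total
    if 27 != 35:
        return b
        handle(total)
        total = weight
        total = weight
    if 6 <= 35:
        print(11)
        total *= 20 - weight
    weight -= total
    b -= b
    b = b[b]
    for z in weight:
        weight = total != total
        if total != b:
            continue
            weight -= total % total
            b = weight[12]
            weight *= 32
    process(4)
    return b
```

Transformed code:
def bump(b, total, weight):
    b = b + (weight != 30)
    total = total - (weight + total)
    if 27 != 35:
        return b
    if 6 <= 35:
        print(11)
        total = total * (20 - weight)
    weight = weight - total
    b = b - b
    b = b[b]
    for z in weight:
        weight = total != total
        if total != b:
            continue
    process(4)
    return b

8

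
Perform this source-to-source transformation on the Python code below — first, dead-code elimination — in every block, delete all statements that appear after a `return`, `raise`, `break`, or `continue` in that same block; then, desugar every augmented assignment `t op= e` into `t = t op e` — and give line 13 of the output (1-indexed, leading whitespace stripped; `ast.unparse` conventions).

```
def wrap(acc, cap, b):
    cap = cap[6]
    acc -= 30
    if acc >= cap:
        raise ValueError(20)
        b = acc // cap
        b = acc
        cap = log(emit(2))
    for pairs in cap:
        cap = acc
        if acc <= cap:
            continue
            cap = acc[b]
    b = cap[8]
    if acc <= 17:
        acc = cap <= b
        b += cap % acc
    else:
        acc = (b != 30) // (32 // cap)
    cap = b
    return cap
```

Transformed code:
def wrap(acc, cap, b):
    cap = cap[6]
    acc = acc - 30
    if acc >= cap:
        raise ValueError(20)
    for pairs in cap:
        cap = acc
        if acc <= cap:
            continue
    b = cap[8]
    if acc <= 17:
        acc = cap <= b
        b = b + cap % acc
    else:
        acc = (b != 30) // (32 // cap)
    cap = b
    return cap

b = b + cap % acc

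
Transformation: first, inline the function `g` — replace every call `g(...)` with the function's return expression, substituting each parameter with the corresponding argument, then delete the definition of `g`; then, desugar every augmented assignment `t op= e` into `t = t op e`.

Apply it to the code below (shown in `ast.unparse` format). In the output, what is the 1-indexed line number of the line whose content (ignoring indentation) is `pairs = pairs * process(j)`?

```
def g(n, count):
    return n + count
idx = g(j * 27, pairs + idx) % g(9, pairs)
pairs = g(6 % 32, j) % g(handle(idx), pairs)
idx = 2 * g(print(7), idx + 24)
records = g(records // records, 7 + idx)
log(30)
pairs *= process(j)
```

Transformed code:
idx = (j * 27 + (pairs + idx)) % (9 + pairs)
pairs = (6 % 32 + j) % (handle(idx) + pairs)
idx = 2 * (print(7) + (idx + 24))
records = records // records + (7 + idx)
log(30)
pairs = pairs * process(j)

6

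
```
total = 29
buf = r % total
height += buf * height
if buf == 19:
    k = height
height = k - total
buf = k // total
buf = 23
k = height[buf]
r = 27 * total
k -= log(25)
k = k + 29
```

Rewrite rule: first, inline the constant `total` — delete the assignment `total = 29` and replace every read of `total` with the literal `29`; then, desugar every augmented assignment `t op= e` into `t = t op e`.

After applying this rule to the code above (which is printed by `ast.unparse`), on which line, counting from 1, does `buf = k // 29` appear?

Transformed code:
buf = r % 29
height = height + buf * height
if buf == 19:
    k = height
height = k - 29
buf = k // 29
buf = 23
k = height[buf]
r = 27 * 29
k = k - log(25)
k = k + 29

6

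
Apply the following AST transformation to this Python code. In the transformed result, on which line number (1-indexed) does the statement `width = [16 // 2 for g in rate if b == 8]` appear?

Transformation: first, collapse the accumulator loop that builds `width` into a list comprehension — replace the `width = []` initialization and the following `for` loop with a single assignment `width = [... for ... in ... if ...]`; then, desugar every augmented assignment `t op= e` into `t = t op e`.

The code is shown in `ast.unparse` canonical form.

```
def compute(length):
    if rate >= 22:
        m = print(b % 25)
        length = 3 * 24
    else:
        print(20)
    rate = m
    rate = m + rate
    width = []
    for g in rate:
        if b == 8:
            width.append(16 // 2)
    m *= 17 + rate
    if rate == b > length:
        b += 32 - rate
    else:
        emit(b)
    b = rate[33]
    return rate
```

Transformed code:
def compute(length):
    if rate >= 22:
        m = print(b % 25)
        length = 3 * 24
    else:
        print(20)
    rate = m
    rate = m + rate
    width = [16 // 2 for g in rate if b == 8]
    m = m * (17 + rate)
    if rate == b > length:
        b = b + (32 - rate)
    else:
        emit(b)
    b = rate[33]
    return rate

9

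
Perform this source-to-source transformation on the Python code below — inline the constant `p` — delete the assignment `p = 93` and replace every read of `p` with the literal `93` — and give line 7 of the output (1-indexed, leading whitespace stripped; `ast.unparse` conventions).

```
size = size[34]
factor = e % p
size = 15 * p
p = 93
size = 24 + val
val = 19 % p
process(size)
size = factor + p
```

Transformed code:
size = size[34]
factor = e % 93
size = 15 * 93
size = 24 + val
val = 19 % 93
process(size)
size = factor + 93

size = factor + 93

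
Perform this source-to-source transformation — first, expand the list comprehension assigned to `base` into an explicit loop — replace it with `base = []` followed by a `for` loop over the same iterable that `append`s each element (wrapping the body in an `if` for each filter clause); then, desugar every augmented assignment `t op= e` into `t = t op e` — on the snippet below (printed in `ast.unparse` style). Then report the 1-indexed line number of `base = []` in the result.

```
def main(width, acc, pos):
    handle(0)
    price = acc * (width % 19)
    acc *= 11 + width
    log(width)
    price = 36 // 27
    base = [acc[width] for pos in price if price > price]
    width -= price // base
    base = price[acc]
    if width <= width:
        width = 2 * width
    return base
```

7

Transformed code:
def main(width, acc, pos):
    handle(0)
    price = acc * (width % 19)
    acc = acc * (11 + width)
    log(width)
    price = 36 // 27
    base = []
    for pos in price:
        if price > price:
            base.append(acc[width])
    width = width - price // base
    base = price[acc]
    if width <= width:
        width = 2 * width
    return base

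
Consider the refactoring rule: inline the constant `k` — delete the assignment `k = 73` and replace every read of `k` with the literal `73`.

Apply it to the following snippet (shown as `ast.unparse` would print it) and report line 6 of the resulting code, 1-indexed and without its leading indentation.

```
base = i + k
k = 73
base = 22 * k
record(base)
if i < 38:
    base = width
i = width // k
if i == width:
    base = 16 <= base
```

Transformed code:
base = i + 73
base = 22 * 73
record(base)
if i < 38:
    base = width
i = width // 73
if i == width:
    base = 16 <= base

i = width // 73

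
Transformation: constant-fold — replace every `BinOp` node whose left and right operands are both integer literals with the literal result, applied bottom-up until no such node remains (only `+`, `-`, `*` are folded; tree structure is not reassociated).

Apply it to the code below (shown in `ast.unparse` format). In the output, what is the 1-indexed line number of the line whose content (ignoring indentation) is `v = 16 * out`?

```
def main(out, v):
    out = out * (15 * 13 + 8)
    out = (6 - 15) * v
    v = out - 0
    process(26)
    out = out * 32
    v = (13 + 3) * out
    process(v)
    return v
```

Transformed code:
def main(out, v):
    out = out * 203
    out = -9 * v
    v = out - 0
    process(26)
    out = out * 32
    v = 16 * out
    process(v)
    return v

7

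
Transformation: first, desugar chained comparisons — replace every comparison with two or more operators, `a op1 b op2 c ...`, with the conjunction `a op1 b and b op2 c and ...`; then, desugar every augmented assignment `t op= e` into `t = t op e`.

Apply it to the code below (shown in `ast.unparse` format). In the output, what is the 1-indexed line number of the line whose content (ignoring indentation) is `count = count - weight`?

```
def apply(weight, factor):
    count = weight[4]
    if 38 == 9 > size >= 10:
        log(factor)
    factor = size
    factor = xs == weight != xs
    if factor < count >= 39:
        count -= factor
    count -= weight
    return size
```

9

Transformed code:
def apply(weight, factor):
    count = weight[4]
    if 38 == 9 and 9 > size and (size >= 10):
        log(factor)
    factor = size
    factor = xs == weight and weight != xs
    if factor < count and count >= 39:
        count = count - factor
    count = count - weight
    return size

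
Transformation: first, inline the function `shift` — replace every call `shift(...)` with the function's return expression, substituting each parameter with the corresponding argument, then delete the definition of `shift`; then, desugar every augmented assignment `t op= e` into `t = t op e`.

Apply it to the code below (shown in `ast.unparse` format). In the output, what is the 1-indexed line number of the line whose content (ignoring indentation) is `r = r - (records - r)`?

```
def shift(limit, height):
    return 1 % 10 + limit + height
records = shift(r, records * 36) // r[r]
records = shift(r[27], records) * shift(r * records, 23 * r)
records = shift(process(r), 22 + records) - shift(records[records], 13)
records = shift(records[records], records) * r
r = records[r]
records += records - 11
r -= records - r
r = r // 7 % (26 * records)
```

7

Transformed code:
records = (1 % 10 + r + records * 36) // r[r]
records = (1 % 10 + r[27] + records) * (1 % 10 + r * records + 23 * r)
records = 1 % 10 + process(r) + (22 + records) - (1 % 10 + records[records] + 13)
records = (1 % 10 + records[records] + records) * r
r = records[r]
records = records + (records - 11)
r = r - (records - r)
r = r // 7 % (26 * records)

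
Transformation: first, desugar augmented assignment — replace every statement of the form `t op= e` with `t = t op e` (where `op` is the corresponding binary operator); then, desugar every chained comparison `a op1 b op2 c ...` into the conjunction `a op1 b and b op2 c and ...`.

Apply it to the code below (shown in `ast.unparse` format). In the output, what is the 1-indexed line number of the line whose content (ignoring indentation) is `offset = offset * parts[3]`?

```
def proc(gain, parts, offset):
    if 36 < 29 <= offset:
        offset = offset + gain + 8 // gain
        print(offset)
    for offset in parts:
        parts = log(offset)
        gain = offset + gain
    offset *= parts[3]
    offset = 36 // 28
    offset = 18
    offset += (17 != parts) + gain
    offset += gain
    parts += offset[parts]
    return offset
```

8

Transformed code:
def proc(gain, parts, offset):
    if 36 < 29 and 29 <= offset:
        offset = offset + gain + 8 // gain
        print(offset)
    for offset in parts:
        parts = log(offset)
        gain = offset + gain
    offset = offset * parts[3]
    offset = 36 // 28
    offset = 18
    offset = offset + ((17 != parts) + gain)
    offset = offset + gain
    parts = parts + offset[parts]
    return offset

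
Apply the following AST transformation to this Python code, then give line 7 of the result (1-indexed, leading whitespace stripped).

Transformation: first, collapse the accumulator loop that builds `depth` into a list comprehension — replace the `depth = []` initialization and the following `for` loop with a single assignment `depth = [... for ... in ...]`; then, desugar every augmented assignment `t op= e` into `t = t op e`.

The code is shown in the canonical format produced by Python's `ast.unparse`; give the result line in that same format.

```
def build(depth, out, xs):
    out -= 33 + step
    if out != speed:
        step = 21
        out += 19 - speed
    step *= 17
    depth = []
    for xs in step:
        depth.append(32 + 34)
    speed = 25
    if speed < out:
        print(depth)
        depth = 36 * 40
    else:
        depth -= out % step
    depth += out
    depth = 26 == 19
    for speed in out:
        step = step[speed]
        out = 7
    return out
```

depth = [32 + 34 for xs in step]

Transformed code:
def build(depth, out, xs):
    out = out - (33 + step)
    if out != speed:
        step = 21
        out = out + (19 - speed)
    step = step * 17
    depth = [32 + 34 for xs in step]
    speed = 25
    if speed < out:
        print(depth)
        depth = 36 * 40
    else:
        depth = depth - out % step
    depth = depth + out
    depth = 26 == 19
    for speed in out:
        step = step[speed]
        out = 7
    return out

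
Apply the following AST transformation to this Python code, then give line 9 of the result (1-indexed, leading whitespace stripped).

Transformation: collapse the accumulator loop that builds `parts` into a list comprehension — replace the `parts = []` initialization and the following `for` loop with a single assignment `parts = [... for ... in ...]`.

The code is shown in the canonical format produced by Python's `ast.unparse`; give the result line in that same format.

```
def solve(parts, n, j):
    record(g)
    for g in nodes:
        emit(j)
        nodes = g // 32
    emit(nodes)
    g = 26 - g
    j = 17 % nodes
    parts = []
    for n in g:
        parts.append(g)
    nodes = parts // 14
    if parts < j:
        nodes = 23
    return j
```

Transformed code:
def solve(parts, n, j):
    record(g)
    for g in nodes:
        emit(j)
        nodes = g // 32
    emit(nodes)
    g = 26 - g
    j = 17 % nodes
    parts = [g for n in g]
    nodes = parts // 14
    if parts < j:
        nodes = 23
    return j

parts = [g for n in g]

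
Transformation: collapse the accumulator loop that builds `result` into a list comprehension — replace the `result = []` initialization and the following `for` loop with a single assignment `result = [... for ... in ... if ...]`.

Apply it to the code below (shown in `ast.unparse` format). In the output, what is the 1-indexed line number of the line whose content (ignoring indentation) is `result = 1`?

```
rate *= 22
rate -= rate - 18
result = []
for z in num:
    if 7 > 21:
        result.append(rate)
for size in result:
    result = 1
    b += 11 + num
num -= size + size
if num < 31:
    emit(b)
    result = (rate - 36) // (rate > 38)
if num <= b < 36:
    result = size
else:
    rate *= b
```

Transformed code:
rate *= 22
rate -= rate - 18
result = [rate for z in num if 7 > 21]
for size in result:
    result = 1
    b += 11 + num
num -= size + size
if num < 31:
    emit(b)
    result = (rate - 36) // (rate > 38)
if num <= b < 36:
    result = size
else:
    rate *= b

5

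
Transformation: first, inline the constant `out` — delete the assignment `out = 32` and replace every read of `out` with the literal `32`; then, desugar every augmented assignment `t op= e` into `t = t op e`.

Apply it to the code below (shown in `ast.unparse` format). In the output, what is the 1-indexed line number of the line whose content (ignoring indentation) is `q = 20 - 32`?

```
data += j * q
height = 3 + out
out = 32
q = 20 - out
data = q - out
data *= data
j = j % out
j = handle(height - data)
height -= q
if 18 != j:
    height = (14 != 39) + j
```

3

Transformed code:
data = data + j * q
height = 3 + 32
q = 20 - 32
data = q - 32
data = data * data
j = j % 32
j = handle(height - data)
height = height - q
if 18 != j:
    height = (14 != 39) + j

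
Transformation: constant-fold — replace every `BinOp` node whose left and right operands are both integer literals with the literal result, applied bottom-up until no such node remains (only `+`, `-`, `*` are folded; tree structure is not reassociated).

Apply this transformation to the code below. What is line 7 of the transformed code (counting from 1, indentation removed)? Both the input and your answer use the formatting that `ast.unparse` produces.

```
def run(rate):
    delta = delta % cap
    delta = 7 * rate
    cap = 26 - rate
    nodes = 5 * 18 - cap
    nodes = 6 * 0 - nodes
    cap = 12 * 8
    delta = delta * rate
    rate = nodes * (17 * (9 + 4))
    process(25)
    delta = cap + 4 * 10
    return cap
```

cap = 96

Transformed code:
def run(rate):
    delta = delta % cap
    delta = 7 * rate
    cap = 26 - rate
    nodes = 90 - cap
    nodes = 0 - nodes
    cap = 96
    delta = delta * rate
    rate = nodes * 221
    process(25)
    delta = cap + 40
    return cap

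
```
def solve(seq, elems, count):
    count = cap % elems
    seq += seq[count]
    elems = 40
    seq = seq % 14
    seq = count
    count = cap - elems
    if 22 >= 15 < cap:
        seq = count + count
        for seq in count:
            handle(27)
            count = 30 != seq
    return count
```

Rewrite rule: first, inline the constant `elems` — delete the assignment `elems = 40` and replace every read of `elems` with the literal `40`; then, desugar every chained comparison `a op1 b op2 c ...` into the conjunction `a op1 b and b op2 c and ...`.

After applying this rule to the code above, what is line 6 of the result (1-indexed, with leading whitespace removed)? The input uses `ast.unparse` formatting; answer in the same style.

count = cap - 40

Transformed code:
def solve(seq, elems, count):
    count = cap % 40
    seq += seq[count]
    seq = seq % 14
    seq = count
    count = cap - 40
    if 22 >= 15 and 15 < cap:
        seq = count + count
        for seq in count:
            handle(27)
            count = 30 != seq
    return count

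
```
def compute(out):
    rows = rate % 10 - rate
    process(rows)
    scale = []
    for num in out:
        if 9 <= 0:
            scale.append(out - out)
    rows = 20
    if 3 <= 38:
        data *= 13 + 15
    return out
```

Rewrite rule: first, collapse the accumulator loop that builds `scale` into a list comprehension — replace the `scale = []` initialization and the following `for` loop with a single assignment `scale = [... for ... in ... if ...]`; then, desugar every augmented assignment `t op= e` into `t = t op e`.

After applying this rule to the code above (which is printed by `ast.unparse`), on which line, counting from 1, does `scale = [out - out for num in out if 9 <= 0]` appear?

4

Transformed code:
def compute(out):
    rows = rate % 10 - rate
    process(rows)
    scale = [out - out for num in out if 9 <= 0]
    rows = 20
    if 3 <= 38:
        data = data * (13 + 15)
    return out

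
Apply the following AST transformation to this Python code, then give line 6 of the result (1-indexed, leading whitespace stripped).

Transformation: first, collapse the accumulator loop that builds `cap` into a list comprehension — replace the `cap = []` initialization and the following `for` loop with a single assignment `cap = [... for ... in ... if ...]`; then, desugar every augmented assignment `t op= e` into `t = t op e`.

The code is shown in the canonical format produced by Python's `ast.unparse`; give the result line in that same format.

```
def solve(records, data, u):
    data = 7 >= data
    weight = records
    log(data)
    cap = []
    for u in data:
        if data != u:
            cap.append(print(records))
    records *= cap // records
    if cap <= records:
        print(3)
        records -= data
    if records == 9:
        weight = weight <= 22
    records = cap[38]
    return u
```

records = records * (cap // records)

Transformed code:
def solve(records, data, u):
    data = 7 >= data
    weight = records
    log(data)
    cap = [print(records) for u in data if data != u]
    records = records * (cap // records)
    if cap <= records:
        print(3)
        records = records - data
    if records == 9:
        weight = weight <= 22
    records = cap[38]
    return u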